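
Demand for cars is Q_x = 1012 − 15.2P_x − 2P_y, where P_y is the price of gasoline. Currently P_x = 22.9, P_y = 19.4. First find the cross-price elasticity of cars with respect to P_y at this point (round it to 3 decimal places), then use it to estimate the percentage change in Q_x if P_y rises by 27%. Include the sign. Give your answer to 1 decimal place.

-1.7%

At P_x = 22.9, P_y = 19.4: Q_x = 625.12.
∂Q_x/∂P_y = -2.
ε = (∂Q_x/∂P_y)(P_y/Q_x) = -2.0000 × 19.4/625.12 ≈ -0.062.
%ΔQ_x ≈ ε × %ΔP_y = -0.062 × (27%) = -1.7%.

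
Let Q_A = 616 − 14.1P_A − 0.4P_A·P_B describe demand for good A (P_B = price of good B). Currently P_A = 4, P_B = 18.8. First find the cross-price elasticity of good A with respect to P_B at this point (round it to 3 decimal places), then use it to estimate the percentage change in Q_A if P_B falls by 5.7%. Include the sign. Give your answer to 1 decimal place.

At P_A = 4, P_B = 18.8: Q_A = 529.52.
∂Q_A/∂P_B = -0.4P_A = -1.6000.
ε = (∂Q_A/∂P_B)(P_B/Q_A) = -1.6000 × 18.8/529.52 ≈ -0.057.
%ΔQ_A ≈ ε × %ΔP_B = -0.057 × (-5.7%) = 0.3%.

0.3%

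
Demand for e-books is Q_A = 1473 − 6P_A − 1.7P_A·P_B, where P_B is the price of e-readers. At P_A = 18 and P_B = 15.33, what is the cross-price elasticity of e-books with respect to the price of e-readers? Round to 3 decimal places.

-0.524

At P_A = 18 and P_B = 15.33: Q_A = 895.902.
∂Q_A/∂P_B = -1.7P_A = -1.7(18) = -30.6000.
ε = (∂Q_A/∂P_B)(P_B/Q_A) = -30.6000 × (15.33/895.902) ≈ -0.524.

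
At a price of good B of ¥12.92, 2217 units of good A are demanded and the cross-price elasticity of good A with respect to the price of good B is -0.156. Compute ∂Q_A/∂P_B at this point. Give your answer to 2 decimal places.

ε = (∂Q_A/∂P_B)·(P_B/Q_A) ⇒ ∂Q_A/∂P_B = ε·Q_A/P_B = -0.156 × 2217/12.92 ≈ -26.77.

-26.77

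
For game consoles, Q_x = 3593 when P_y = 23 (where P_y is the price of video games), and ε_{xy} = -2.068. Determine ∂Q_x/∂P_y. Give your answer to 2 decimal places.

-323.06

ε = (∂Q_x/∂P_y)·(P_y/Q_x) ⇒ ∂Q_x/∂P_y = ε·Q_x/P_y = -2.068 × 3593/23 ≈ -323.06.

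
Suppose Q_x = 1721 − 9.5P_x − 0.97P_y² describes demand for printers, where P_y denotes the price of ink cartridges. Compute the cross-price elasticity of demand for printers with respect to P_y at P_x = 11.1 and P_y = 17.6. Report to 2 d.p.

-0.46

At P_x = 11.1 and P_y = 17.6: Q_x = 1315.083.
∂Q_x/∂P_y = -1.94P_y = -1.94(17.6) = -34.1440.
ε = (∂Q_x/∂P_y)(P_y/Q_x) = -34.1440 × (17.6/1315.083) ≈ -0.46.
ε < 0: complements.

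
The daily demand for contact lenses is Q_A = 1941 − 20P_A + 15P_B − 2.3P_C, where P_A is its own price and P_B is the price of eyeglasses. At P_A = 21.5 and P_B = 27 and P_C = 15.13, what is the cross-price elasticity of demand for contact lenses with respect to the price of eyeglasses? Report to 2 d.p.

At P_A = 21.5 and P_B = 27 and P_C = 15.13: Q_A = 1881.201.
∂Q_A/∂P_B = 15.
ε = (∂Q_A/∂P_B)(P_B/Q_A) = 15 × (27/1881.201) ≈ 0.22.
Since ε > 0, contact lenses and eyeglasses are substitutes.

0.22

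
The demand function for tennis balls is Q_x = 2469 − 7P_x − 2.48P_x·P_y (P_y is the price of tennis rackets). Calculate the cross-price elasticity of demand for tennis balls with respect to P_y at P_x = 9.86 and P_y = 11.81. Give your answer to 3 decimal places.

At P_x = 9.86 and P_y = 11.81: Q_x = 2111.192.
∂Q_x/∂P_y = -2.48P_x = -2.48(9.86) = -24.4528.
ε = (∂Q_x/∂P_y)(P_y/Q_x) = -24.4528 × (11.81/2111.192) ≈ -0.137.
ε < 0: complements.

-0.137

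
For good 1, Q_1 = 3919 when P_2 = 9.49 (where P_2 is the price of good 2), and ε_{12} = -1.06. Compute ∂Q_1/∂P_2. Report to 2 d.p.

ε = (∂Q_1/∂P_2)·(P_2/Q_1) ⇒ ∂Q_1/∂P_2 = ε·Q_1/P_2 = -1.06 × 3919/9.49 ≈ -437.74.

-437.74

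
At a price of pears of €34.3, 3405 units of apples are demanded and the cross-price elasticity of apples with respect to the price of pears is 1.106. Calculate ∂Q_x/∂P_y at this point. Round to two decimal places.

109.79

ε = (∂Q_x/∂P_y)·(P_y/Q_x) ⇒ ∂Q_x/∂P_y = ε·Q_x/P_y = 1.106 × 3405/34.3 ≈ 109.79.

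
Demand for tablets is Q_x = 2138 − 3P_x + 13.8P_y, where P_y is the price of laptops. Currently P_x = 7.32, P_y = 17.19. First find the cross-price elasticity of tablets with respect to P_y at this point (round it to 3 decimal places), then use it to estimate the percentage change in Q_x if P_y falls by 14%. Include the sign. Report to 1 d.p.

-1.4%

At P_x = 7.32, P_y = 17.19: Q_x = 2353.262.
∂Q_x/∂P_y = 13.8.
ε = (∂Q_x/∂P_y)(P_y/Q_x) = 13.8000 × 17.19/2353.262 ≈ 0.101.
%ΔQ_x ≈ ε × %ΔP_y = 0.101 × (-14%) = -1.4%.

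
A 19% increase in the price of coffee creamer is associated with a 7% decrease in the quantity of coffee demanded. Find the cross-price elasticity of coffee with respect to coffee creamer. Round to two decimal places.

ε = (%ΔQ of coffee) / (%ΔP of coffee creamer) = (-7%) / (19%) ≈ -0.37.

-0.37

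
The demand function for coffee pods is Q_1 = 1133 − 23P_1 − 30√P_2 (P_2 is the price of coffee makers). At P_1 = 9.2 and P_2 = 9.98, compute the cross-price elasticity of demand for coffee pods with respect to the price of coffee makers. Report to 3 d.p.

-0.057

At P_1 = 9.2 and P_2 = 9.98: Q_1 = 826.627.
∂Q_1/∂P_2 = -30/(2√P_2) = -30/(2√9.98) = -4.7482.
ε = (∂Q_1/∂P_2)(P_2/Q_1) = -4.7482 × (9.98/826.627) ≈ -0.057.
ε < 0: complements.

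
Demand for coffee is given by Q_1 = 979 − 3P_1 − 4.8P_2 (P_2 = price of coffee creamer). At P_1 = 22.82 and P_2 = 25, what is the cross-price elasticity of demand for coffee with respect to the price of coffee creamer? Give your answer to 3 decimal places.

-0.152

At P_1 = 22.82 and P_2 = 25: Q_1 = 790.54.
∂Q_1/∂P_2 = -4.8.
ε = (∂Q_1/∂P_2)(P_2/Q_1) = -4.8 × (25/790.54) ≈ -0.152.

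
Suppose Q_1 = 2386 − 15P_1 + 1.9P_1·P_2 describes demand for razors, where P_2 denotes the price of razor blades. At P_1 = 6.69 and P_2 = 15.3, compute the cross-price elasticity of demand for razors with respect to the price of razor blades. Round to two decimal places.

0.08

At P_1 = 6.69 and P_2 = 15.3: Q_1 = 2480.128.
∂Q_1/∂P_2 = 1.9P_1 = 1.9(6.69) = 12.7110.
ε = (∂Q_1/∂P_2)(P_2/Q_1) = 12.7110 × (15.3/2480.128) ≈ 0.08.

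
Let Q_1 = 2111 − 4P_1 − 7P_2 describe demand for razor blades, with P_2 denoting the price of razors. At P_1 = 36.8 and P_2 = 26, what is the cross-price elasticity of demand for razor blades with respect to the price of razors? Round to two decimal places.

At P_1 = 36.8 and P_2 = 26: Q_1 = 1781.8.
∂Q_1/∂P_2 = -7.
ε = (∂Q_1/∂P_2)(P_2/Q_1) = -7 × (26/1781.8) ≈ -0.10.
Since ε < 0, razor blades and razors are complements.

-0.10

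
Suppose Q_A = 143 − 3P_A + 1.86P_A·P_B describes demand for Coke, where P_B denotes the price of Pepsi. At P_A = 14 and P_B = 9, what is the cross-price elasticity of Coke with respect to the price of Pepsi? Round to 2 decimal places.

0.70

At P_A = 14 and P_B = 9: Q_A = 335.36.
∂Q_A/∂P_B = 1.86P_A = 1.86(14) = 26.0400.
ε = (∂Q_A/∂P_B)(P_B/Q_A) = 26.0400 × (9/335.36) ≈ 0.70.
ε > 0: substitutes.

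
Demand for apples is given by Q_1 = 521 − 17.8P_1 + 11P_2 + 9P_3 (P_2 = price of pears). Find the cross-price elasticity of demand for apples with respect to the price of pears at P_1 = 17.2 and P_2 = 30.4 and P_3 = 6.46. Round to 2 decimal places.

At P_1 = 17.2 and P_2 = 30.4 and P_3 = 6.46: Q_1 = 607.38.
∂Q_1/∂P_2 = 11.
ε = (∂Q_1/∂P_2)(P_2/Q_1) = 11 × (30.4/607.38) ≈ 0.55.

0.55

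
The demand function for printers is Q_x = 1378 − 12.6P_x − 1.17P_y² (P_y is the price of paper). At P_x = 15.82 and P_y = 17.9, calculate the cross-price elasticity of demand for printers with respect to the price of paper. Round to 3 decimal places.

-0.933

At P_x = 15.82 and P_y = 17.9: Q_x = 803.788.
∂Q_x/∂P_y = -2.34P_y = -2.34(17.9) = -41.8860.
ε = (∂Q_x/∂P_y)(P_y/Q_x) = -41.8860 × (17.9/803.788) ≈ -0.933.
ε < 0: complements.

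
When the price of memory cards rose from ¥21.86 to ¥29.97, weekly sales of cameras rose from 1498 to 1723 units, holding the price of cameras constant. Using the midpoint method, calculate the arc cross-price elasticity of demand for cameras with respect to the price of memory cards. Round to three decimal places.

ΔQ_A = 1723 − 1498 = 225; ΔP_B = 29.97 − 21.86 = 8.11.
Midpoints: Q̄_A = 1610.5, P̄_B = 25.91.
ε = (ΔQ_A/Q̄_A)/(ΔP_B/P̄_B) = (225/1610.5)/(8.11/25.91) ≈ 0.446.
ε > 0: cameras and memory cards are substitutes.

0.446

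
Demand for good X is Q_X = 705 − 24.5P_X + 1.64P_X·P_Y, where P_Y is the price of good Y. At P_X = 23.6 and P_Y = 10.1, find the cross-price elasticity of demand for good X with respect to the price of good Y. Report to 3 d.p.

0.755

At P_X = 23.6 and P_Y = 10.1: Q_X = 517.710.
∂Q_X/∂P_Y = 1.64P_X = 1.64(23.6) = 38.7040.
ε = (∂Q_X/∂P_Y)(P_Y/Q_X) = 38.7040 × (10.1/517.710) ≈ 0.755.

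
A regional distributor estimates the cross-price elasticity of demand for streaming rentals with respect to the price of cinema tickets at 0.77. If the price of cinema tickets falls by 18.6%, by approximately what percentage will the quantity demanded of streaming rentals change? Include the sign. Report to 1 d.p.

%ΔQ ≈ ε × %ΔP of cinema tickets = 0.77 × (-18.6%) = -14.3%.

-14.3%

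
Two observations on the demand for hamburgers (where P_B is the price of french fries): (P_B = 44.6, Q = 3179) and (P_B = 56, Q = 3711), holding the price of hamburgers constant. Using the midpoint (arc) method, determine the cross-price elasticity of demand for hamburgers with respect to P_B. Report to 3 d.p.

0.681

ΔQ_A = 3711 − 3179 = 532; ΔP_B = 56 − 44.6 = 11.4.
Midpoints: Q̄_A = 3445.0, P̄_B = 50.30.
ε = (ΔQ_A/Q̄_A)/(ΔP_B/P̄_B) = (532/3445.0)/(11.4/50.30) ≈ 0.681.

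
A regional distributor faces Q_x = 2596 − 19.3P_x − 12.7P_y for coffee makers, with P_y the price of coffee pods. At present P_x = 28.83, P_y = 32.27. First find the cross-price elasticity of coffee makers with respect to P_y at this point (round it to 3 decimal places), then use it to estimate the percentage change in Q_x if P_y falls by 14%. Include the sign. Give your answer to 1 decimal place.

3.5%

At P_x = 28.83, P_y = 32.27: Q_x = 1629.752.
∂Q_x/∂P_y = -12.7.
ε = (∂Q_x/∂P_y)(P_y/Q_x) = -12.7000 × 32.27/1629.752 ≈ -0.251.
%ΔQ_x ≈ ε × %ΔP_y = -0.251 × (-14%) = 3.5%.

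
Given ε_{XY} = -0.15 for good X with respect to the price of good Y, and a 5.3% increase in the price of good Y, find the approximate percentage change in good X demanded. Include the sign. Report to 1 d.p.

-0.8%

%ΔQ ≈ ε × %ΔP of good Y = -0.15 × (5.3%) = -0.8%.
Demand for good X falls by about 0.8%.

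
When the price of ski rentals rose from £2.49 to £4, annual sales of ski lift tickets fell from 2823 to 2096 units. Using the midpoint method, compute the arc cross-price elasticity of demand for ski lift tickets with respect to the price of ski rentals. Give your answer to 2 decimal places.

-0.64

ΔQ_A = 2096 − 2823 = -727; ΔP_B = 4 − 2.49 = 1.51.
Midpoints: Q̄_A = 2459.5, P̄_B = 3.25.
ε = (ΔQ_A/Q̄_A)/(ΔP_B/P̄_B) = (-727/2459.5)/(1.51/3.25) ≈ -0.64.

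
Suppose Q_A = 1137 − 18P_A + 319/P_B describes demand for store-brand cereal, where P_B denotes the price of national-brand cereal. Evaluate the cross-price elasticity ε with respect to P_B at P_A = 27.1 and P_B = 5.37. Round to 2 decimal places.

At P_A = 27.1 and P_B = 5.37: Q_A = 708.604.
∂Q_A/∂P_B = −319/P_B² = -11.0622.
ε = (∂Q_A/∂P_B)(P_B/Q_A) = -11.0622 × (5.37/708.604) ≈ -0.08.

-0.08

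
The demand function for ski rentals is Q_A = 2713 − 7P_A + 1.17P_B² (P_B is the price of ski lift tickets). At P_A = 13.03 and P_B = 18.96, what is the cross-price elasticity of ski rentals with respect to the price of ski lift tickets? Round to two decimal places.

At P_A = 13.03 and P_B = 18.96: Q_A = 3042.383.
∂Q_A/∂P_B = 2.34P_B = 2.34(18.96) = 44.3664.
ε = (∂Q_A/∂P_B)(P_B/Q_A) = 44.3664 × (18.96/3042.383) ≈ 0.28.

0.28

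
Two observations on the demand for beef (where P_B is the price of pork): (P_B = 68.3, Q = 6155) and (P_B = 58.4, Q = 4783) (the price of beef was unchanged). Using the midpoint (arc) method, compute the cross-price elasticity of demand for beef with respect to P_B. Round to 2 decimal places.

1.61

ΔQ_A = 4783 − 6155 = -1372; ΔP_B = 58.4 − 68.3 = -9.9.
Midpoints: Q̄_A = 5469.0, P̄_B = 63.35.
ε = (ΔQ_A/Q̄_A)/(ΔP_B/P̄_B) = (-1372/5469.0)/(-9.9/63.35) ≈ 1.61.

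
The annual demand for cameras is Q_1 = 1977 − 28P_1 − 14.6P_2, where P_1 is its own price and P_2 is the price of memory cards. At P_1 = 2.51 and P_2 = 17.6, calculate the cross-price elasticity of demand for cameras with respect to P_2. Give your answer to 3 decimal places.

-0.156

At P_1 = 2.51 and P_2 = 17.6: Q_1 = 1649.76.
∂Q_1/∂P_2 = -14.6.
ε = (∂Q_1/∂P_2)(P_2/Q_1) = -14.6 × (17.6/1649.76) ≈ -0.156.
Since ε < 0, cameras and memory cards are complements.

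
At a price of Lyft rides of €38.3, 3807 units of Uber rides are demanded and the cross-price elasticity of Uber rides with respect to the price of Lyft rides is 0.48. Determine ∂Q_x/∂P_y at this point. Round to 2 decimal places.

ε = (∂Q_x/∂P_y)·(P_y/Q_x) ⇒ ∂Q_x/∂P_y = ε·Q_x/P_y = 0.48 × 3807/38.3 ≈ 47.71.

47.71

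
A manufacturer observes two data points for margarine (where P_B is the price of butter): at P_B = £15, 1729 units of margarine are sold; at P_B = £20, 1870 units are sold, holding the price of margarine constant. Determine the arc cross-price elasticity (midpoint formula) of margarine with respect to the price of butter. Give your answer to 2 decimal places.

0.27

ΔQ_A = 1870 − 1729 = 141; ΔP_B = 20 − 15 = 5.
Midpoints: Q̄_A = 1799.5, P̄_B = 17.50.
ε = (ΔQ_A/Q̄_A)/(ΔP_B/P̄_B) = (141/1799.5)/(5/17.50) ≈ 0.27.
ε > 0: margarine and butter are substitutes.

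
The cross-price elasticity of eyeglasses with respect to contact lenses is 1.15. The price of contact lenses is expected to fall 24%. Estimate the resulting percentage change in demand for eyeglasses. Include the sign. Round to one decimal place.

%ΔQ ≈ ε × %ΔP of contact lenses = 1.15 × (-24%) = -27.6%.

-27.6%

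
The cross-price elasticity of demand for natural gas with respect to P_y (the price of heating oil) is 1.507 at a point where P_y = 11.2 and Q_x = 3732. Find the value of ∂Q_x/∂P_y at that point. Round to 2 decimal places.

ε = (∂Q_x/∂P_y)·(P_y/Q_x) ⇒ ∂Q_x/∂P_y = ε·Q_x/P_y = 1.507 × 3732/11.2 ≈ 502.15.

502.15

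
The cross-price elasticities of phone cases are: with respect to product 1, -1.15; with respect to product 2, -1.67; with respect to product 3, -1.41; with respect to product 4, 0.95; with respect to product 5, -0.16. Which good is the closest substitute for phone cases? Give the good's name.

Substitutes have ε > 0. Among the positive values, 0.95 (product 4) is largest.

product 4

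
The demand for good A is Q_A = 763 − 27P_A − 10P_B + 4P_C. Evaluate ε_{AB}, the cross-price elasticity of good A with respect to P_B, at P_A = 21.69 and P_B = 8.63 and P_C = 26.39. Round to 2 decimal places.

-0.44

At P_A = 21.69 and P_B = 8.63 and P_C = 26.39: Q_A = 196.63.
∂Q_A/∂P_B = -10.
ε = (∂Q_A/∂P_B)(P_B/Q_A) = -10 × (8.63/196.63) ≈ -0.44.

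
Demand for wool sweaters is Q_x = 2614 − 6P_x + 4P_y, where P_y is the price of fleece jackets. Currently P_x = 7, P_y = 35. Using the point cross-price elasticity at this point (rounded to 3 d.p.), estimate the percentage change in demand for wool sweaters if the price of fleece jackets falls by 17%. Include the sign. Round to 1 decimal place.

At P_x = 7, P_y = 35: Q_x = 2712.
∂Q_x/∂P_y = 4.
ε = (∂Q_x/∂P_y)(P_y/Q_x) = 4.0000 × 35/2712 ≈ 0.052.
%ΔQ_x ≈ ε × %ΔP_y = 0.052 × (-17%) = -0.9%.

-0.9%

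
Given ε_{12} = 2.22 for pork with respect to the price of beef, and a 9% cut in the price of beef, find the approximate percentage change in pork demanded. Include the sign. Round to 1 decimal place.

%ΔQ ≈ ε × %ΔP of beef = 2.22 × (-9%) = -20.0%.
Demand for pork falls by about 20.0%.

-20.0%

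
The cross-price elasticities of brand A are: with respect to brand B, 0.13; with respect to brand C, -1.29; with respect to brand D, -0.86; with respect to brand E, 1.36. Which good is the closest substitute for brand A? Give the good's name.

Substitutes have ε > 0. Among the positive values, 1.36 (brand E) is largest.

brand E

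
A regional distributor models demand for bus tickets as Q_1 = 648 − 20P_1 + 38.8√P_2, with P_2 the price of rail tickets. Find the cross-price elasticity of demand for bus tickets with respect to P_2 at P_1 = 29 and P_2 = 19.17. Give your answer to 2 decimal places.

0.36

At P_1 = 29 and P_2 = 19.17: Q_1 = 237.880.
∂Q_1/∂P_2 = 38.8/(2√P_2) = 38.8/(2√19.17) = 4.4309.
ε = (∂Q_1/∂P_2)(P_2/Q_1) = 4.4309 × (19.17/237.880) ≈ 0.36.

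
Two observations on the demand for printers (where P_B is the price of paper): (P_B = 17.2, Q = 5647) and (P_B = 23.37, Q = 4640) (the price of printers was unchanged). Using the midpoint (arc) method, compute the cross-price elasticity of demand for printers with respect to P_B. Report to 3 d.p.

ΔQ_A = 4640 − 5647 = -1007; ΔP_B = 23.37 − 17.2 = 6.17.
Midpoints: Q̄_A = 5143.5, P̄_B = 20.29.
ε = (ΔQ_A/Q̄_A)/(ΔP_B/P̄_B) = (-1007/5143.5)/(6.17/20.29) ≈ -0.644.
ε < 0: printers and paper are complements.

-0.644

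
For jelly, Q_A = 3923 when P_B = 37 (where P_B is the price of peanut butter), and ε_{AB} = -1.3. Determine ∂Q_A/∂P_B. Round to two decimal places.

ε = (∂Q_A/∂P_B)·(P_B/Q_A) ⇒ ∂Q_A/∂P_B = ε·Q_A/P_B = -1.3 × 3923/37 ≈ -137.84.

-137.84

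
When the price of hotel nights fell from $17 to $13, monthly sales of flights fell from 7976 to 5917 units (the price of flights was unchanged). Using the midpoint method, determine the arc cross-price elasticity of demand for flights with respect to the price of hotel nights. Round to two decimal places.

ΔQ_A = 5917 − 7976 = -2059; ΔP_B = 13 − 17 = -4.
Midpoints: Q̄_A = 6946.5, P̄_B = 15.00.
ε = (ΔQ_A/Q̄_A)/(ΔP_B/P̄_B) = (-2059/6946.5)/(-4/15.00) ≈ 1.11.

1.11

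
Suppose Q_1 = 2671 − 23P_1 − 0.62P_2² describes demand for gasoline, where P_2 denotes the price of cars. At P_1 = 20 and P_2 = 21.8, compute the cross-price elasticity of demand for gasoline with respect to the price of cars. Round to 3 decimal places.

-0.308

At P_1 = 20 and P_2 = 21.8: Q_1 = 1916.351.
∂Q_1/∂P_2 = -1.24P_2 = -1.24(21.8) = -27.0320.
ε = (∂Q_1/∂P_2)(P_2/Q_1) = -27.0320 × (21.8/1916.351) ≈ -0.308.
ε < 0: complements.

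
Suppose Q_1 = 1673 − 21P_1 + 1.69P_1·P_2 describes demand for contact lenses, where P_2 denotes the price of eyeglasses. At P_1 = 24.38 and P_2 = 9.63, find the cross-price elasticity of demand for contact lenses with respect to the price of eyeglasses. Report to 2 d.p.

0.25

At P_1 = 24.38 and P_2 = 9.63: Q_1 = 1557.797.
∂Q_1/∂P_2 = 1.69P_1 = 1.69(24.38) = 41.2022.
ε = (∂Q_1/∂P_2)(P_2/Q_1) = 41.2022 × (9.63/1557.797) ≈ 0.25.
ε > 0: substitutes.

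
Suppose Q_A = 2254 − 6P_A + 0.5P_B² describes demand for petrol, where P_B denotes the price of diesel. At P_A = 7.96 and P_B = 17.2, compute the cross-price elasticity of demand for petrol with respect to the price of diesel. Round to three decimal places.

At P_A = 7.96 and P_B = 17.2: Q_A = 2354.16.
∂Q_A/∂P_B = 1P_B = 1(17.2) = 17.2000.
ε = (∂Q_A/∂P_B)(P_B/Q_A) = 17.2000 × (17.2/2354.16) ≈ 0.126.
ε > 0: substitutes.

0.126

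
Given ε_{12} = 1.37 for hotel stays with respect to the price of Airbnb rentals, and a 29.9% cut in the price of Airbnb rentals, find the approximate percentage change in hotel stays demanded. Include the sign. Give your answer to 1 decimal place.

-41.0%

%ΔQ ≈ ε × %ΔP of Airbnb rentals = 1.37 × (-29.9%) = -41.0%.
Demand for hotel stays falls by about 41.0%.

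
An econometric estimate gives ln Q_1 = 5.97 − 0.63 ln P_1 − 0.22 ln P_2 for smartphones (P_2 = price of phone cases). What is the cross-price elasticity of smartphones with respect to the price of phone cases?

-0.22

In a log-linear (constant-elasticity) demand function, the coefficient on ln P_2 is the cross-price elasticity.
ε = -0.22. Negative, so smartphones and phone cases are complements.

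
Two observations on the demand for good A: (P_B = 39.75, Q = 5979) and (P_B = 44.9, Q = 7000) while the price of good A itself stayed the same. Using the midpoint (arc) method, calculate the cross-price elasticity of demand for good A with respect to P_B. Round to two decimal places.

1.29

ΔQ_A = 7000 − 5979 = 1021; ΔP_B = 44.9 − 39.75 = 5.15.
Midpoints: Q̄_A = 6489.5, P̄_B = 42.33.
ε = (ΔQ_A/Q̄_A)/(ΔP_B/P̄_B) = (1021/6489.5)/(5.15/42.33) ≈ 1.29.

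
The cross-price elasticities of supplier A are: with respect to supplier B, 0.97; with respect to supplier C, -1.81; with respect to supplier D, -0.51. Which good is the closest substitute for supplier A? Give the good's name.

supplier B

Substitutes have ε > 0. Among the positive values, 0.97 (supplier B) is largest.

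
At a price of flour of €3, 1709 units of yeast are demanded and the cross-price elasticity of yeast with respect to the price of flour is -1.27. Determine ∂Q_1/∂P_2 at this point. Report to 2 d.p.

-723.48

ε = (∂Q_1/∂P_2)·(P_2/Q_1) ⇒ ∂Q_1/∂P_2 = ε·Q_1/P_2 = -1.27 × 1709/3 ≈ -723.48.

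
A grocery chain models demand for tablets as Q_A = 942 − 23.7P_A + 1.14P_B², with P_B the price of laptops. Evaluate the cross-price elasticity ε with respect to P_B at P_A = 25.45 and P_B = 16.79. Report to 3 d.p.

At P_A = 25.45 and P_B = 16.79: Q_A = 660.206.
∂Q_A/∂P_B = 2.28P_B = 2.28(16.79) = 38.2812.
ε = (∂Q_A/∂P_B)(P_B/Q_A) = 38.2812 × (16.79/660.206) ≈ 0.974.
ε > 0: substitutes.

0.974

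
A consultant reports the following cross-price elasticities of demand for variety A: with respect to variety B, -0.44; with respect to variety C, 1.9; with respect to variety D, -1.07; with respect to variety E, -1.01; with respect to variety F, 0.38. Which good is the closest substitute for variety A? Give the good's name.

variety C

Substitutes have ε > 0. Among the positive values, 1.9 (variety C) is largest.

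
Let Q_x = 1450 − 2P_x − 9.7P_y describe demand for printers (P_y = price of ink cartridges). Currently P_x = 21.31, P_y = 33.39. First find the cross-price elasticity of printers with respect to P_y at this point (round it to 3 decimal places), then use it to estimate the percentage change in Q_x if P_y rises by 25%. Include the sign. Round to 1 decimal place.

At P_x = 21.31, P_y = 33.39: Q_x = 1083.497.
∂Q_x/∂P_y = -9.7.
ε = (∂Q_x/∂P_y)(P_y/Q_x) = -9.7000 × 33.39/1083.497 ≈ -0.299.
%ΔQ_x ≈ ε × %ΔP_y = -0.299 × (25%) = -7.5%.

-7.5%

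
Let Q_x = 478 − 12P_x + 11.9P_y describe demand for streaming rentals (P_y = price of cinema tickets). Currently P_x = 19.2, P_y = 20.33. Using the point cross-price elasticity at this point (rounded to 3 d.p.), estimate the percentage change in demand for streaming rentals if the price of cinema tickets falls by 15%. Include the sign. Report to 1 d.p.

-7.4%

At P_x = 19.2, P_y = 20.33: Q_x = 489.527.
∂Q_x/∂P_y = 11.9.
ε = (∂Q_x/∂P_y)(P_y/Q_x) = 11.9000 × 20.33/489.527 ≈ 0.494.
%ΔQ_x ≈ ε × %ΔP_y = 0.494 × (-15%) = -7.4%.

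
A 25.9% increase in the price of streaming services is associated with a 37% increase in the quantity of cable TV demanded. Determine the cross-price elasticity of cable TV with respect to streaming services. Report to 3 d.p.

1.429

ε = (%ΔQ of cable TV) / (%ΔP of streaming services) = (37%) / (25.9%) ≈ 1.429.
Positive cross-price elasticity: substitutes.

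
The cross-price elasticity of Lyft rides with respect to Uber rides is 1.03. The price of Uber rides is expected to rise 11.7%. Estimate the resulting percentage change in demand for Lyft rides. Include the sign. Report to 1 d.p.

12.1%

%ΔQ ≈ ε × %ΔP of Uber rides = 1.03 × (11.7%) = 12.1%.
Demand for Lyft rides rises by about 12.1%.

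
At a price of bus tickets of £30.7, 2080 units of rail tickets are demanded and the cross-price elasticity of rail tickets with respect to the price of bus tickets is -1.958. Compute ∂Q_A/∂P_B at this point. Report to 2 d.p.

ε = (∂Q_A/∂P_B)·(P_B/Q_A) ⇒ ∂Q_A/∂P_B = ε·Q_A/P_B = -1.958 × 2080/30.7 ≈ -132.66.

-132.66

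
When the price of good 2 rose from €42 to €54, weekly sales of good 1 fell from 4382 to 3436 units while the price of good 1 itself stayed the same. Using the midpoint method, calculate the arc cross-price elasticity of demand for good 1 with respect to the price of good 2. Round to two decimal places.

-0.97

ΔQ_1 = 3436 − 4382 = -946; ΔP_2 = 54 − 42 = 12.
Midpoints: Q̄_1 = 3909.0, P̄_2 = 48.00.
ε = (ΔQ_1/Q̄_1)/(ΔP_2/P̄_2) = (-946/3909.0)/(12/48.00) ≈ -0.97.
ε < 0: good 1 and good 2 are complements.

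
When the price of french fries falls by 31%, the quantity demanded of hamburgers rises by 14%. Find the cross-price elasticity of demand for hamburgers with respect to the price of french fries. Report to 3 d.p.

-0.452

ε = (%ΔQ of hamburgers) / (%ΔP of french fries) = (14%) / (-31%) ≈ -0.452.
Negative cross-price elasticity: complements.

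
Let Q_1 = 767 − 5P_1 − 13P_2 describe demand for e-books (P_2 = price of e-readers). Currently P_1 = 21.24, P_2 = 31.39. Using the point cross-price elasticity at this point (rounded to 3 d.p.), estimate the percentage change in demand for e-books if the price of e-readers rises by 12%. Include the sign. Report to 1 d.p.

-19.4%

At P_1 = 21.24, P_2 = 31.39: Q_1 = 252.73.
∂Q_1/∂P_2 = -13.
ε = (∂Q_1/∂P_2)(P_2/Q_1) = -13.0000 × 31.39/252.73 ≈ -1.615.
%ΔQ_1 ≈ ε × %ΔP_2 = -1.615 × (12%) = -19.4%.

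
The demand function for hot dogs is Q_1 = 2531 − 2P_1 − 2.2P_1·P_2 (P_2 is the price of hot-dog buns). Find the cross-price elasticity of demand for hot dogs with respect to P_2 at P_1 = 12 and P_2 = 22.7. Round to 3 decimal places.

At P_1 = 12 and P_2 = 22.7: Q_1 = 1907.72.
∂Q_1/∂P_2 = -2.2P_1 = -2.2(12) = -26.4000.
ε = (∂Q_1/∂P_2)(P_2/Q_1) = -26.4000 × (22.7/1907.72) ≈ -0.314.

-0.314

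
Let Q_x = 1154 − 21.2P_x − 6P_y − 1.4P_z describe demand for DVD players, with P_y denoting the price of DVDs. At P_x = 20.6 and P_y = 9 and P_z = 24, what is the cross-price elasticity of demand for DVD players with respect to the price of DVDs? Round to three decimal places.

-0.086

At P_x = 20.6 and P_y = 9 and P_z = 24: Q_x = 629.68.
∂Q_x/∂P_y = -6.
ε = (∂Q_x/∂P_y)(P_y/Q_x) = -6 × (9/629.68) ≈ -0.086.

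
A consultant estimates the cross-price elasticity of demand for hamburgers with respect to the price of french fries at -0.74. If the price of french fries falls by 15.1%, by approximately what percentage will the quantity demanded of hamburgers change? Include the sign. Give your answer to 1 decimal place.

%ΔQ ≈ ε × %ΔP of french fries = -0.74 × (-15.1%) = 11.2%.

11.2%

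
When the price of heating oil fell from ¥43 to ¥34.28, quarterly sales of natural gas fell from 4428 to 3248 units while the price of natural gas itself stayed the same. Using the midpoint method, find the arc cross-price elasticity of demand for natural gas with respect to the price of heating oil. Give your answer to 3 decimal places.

1.362

ΔQ_A = 3248 − 4428 = -1180; ΔP_B = 34.28 − 43 = -8.72.
Midpoints: Q̄_A = 3838.0, P̄_B = 38.64.
ε = (ΔQ_A/Q̄_A)/(ΔP_B/P̄_B) = (-1180/3838.0)/(-8.72/38.64) ≈ 1.362.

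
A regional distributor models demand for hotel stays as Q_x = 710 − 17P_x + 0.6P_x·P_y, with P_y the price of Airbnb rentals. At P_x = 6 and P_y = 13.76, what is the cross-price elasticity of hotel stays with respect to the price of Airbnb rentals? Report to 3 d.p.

At P_x = 6 and P_y = 13.76: Q_x = 657.536.
∂Q_x/∂P_y = 0.6P_x = 0.6(6) = 3.6000.
ε = (∂Q_x/∂P_y)(P_y/Q_x) = 3.6000 × (13.76/657.536) ≈ 0.075.
ε > 0: substitutes.

0.075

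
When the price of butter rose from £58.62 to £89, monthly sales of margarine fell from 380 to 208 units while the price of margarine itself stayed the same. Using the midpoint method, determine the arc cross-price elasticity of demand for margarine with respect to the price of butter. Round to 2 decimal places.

ΔQ_A = 208 − 380 = -172; ΔP_B = 89 − 58.62 = 30.38.
Midpoints: Q̄_A = 294.0, P̄_B = 73.81.
ε = (ΔQ_A/Q̄_A)/(ΔP_B/P̄_B) = (-172/294.0)/(30.38/73.81) ≈ -1.42.
ε < 0: margarine and butter are complements.

-1.42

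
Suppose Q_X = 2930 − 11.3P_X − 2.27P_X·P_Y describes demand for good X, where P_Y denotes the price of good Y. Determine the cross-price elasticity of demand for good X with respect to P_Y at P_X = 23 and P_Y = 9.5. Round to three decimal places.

-0.228

At P_X = 23 and P_Y = 9.5: Q_X = 2174.105.
∂Q_X/∂P_Y = -2.27P_X = -2.27(23) = -52.2100.
ε = (∂Q_X/∂P_Y)(P_Y/Q_X) = -52.2100 × (9.5/2174.105) ≈ -0.228.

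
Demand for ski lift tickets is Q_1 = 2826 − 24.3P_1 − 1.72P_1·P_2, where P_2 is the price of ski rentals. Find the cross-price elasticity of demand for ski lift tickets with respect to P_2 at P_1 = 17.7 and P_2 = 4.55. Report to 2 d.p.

-0.06

At P_1 = 17.7 and P_2 = 4.55: Q_1 = 2257.370.
∂Q_1/∂P_2 = -1.72P_1 = -1.72(17.7) = -30.4440.
ε = (∂Q_1/∂P_2)(P_2/Q_1) = -30.4440 × (4.55/2257.370) ≈ -0.06.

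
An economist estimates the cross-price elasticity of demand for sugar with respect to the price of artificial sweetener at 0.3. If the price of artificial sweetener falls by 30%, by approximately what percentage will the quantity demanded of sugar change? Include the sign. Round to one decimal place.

-9.0%

%ΔQ ≈ ε × %ΔP of artificial sweetener = 0.3 × (-30%) = -9.0%.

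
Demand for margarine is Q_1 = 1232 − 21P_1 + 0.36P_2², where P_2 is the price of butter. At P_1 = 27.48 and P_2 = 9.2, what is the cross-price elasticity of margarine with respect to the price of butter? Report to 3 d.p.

At P_1 = 27.48 and P_2 = 9.2: Q_1 = 685.390.
∂Q_1/∂P_2 = 0.72P_2 = 0.72(9.2) = 6.6240.
ε = (∂Q_1/∂P_2)(P_2/Q_1) = 6.6240 × (9.2/685.390) ≈ 0.089.
ε > 0: substitutes.

0.089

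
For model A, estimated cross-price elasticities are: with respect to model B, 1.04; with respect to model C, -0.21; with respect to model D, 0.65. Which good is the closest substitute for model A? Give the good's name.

Substitutes have ε > 0. Among the positive values, 1.04 (model B) is largest.

model B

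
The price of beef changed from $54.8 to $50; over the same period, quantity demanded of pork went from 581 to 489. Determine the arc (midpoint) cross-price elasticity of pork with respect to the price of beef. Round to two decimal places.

ΔQ_A = 489 − 581 = -92; ΔP_B = 50 − 54.8 = -4.8.
Midpoints: Q̄_A = 535.0, P̄_B = 52.40.
ε = (ΔQ_A/Q̄_A)/(ΔP_B/P̄_B) = (-92/535.0)/(-4.8/52.40) ≈ 1.88.
ε > 0: pork and beef are substitutes.

1.88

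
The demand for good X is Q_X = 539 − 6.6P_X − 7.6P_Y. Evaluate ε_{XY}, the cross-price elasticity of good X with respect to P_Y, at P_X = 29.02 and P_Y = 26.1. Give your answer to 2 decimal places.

At P_X = 29.02 and P_Y = 26.1: Q_X = 149.108.
∂Q_X/∂P_Y = -7.6.
ε = (∂Q_X/∂P_Y)(P_Y/Q_X) = -7.6 × (26.1/149.108) ≈ -1.33.
Since ε < 0, good X and good Y are complements.

-1.33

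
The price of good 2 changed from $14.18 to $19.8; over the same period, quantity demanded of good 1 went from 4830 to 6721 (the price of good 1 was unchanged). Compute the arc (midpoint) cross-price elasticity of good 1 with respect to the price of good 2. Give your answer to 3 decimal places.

0.990

ΔQ_1 = 6721 − 4830 = 1891; ΔP_2 = 19.8 − 14.18 = 5.62.
Midpoints: Q̄_1 = 5775.5, P̄_2 = 16.99.
ε = (ΔQ_1/Q̄_1)/(ΔP_2/P̄_2) = (1891/5775.5)/(5.62/16.99) ≈ 0.990.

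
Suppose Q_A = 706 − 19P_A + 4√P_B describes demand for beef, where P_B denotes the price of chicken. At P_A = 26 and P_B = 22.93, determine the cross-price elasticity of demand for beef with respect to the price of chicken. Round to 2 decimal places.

0.04

At P_A = 26 and P_B = 22.93: Q_A = 231.154.
∂Q_A/∂P_B = 4/(2√P_B) = 4/(2√22.93) = 0.4177.
ε = (∂Q_A/∂P_B)(P_B/Q_A) = 0.4177 × (22.93/231.154) ≈ 0.04.
ε > 0: substitutes.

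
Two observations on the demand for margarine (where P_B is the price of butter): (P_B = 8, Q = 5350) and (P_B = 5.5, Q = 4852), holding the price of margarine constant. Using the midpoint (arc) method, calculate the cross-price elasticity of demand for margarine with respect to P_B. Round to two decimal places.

ΔQ_A = 4852 − 5350 = -498; ΔP_B = 5.5 − 8 = -2.5.
Midpoints: Q̄_A = 5101.0, P̄_B = 6.75.
ε = (ΔQ_A/Q̄_A)/(ΔP_B/P̄_B) = (-498/5101.0)/(-2.5/6.75) ≈ 0.26.

0.26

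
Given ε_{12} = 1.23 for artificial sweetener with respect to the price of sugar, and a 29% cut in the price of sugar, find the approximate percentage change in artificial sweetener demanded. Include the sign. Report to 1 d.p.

-35.7%

%ΔQ ≈ ε × %ΔP of sugar = 1.23 × (-29%) = -35.7%.
Demand for artificial sweetener falls by about 35.7%.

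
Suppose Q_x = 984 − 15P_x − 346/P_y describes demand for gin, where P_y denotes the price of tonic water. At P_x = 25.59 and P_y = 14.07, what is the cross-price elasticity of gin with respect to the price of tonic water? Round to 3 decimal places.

0.043

At P_x = 25.59 and P_y = 14.07: Q_x = 575.559.
∂Q_x/∂P_y = 346/P_y² = 1.7478.
ε = (∂Q_x/∂P_y)(P_y/Q_x) = 1.7478 × (14.07/575.559) ≈ 0.043.
ε > 0: substitutes.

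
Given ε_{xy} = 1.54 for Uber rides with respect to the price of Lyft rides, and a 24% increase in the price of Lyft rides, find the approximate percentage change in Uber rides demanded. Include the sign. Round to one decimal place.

%ΔQ ≈ ε × %ΔP of Lyft rides = 1.54 × (24%) = 37.0%.

37.0%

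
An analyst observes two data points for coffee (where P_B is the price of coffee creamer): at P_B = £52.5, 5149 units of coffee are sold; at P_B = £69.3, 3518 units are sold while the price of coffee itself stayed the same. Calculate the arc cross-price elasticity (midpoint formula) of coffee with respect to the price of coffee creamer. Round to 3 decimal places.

ΔQ_A = 3518 − 5149 = -1631; ΔP_B = 69.3 − 52.5 = 16.8.
Midpoints: Q̄_A = 4333.5, P̄_B = 60.90.
ε = (ΔQ_A/Q̄_A)/(ΔP_B/P̄_B) = (-1631/4333.5)/(16.8/60.90) ≈ -1.364.
ε < 0: coffee and coffee creamer are complements.

-1.364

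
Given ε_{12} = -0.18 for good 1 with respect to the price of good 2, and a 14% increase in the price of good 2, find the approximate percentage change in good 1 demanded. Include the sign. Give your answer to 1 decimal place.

%ΔQ ≈ ε × %ΔP of good 2 = -0.18 × (14%) = -2.5%.

-2.5%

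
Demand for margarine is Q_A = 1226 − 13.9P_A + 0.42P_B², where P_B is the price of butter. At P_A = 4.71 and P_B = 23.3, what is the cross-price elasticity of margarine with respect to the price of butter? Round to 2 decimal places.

At P_A = 4.71 and P_B = 23.3: Q_A = 1388.545.
∂Q_A/∂P_B = 0.84P_B = 0.84(23.3) = 19.5720.
ε = (∂Q_A/∂P_B)(P_B/Q_A) = 19.5720 × (23.3/1388.545) ≈ 0.33.
ε > 0: substitutes.

0.33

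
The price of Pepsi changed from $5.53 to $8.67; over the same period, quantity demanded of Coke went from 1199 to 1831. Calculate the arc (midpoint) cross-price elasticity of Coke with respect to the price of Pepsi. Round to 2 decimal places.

ΔQ_A = 1831 − 1199 = 632; ΔP_B = 8.67 − 5.53 = 3.14.
Midpoints: Q̄_A = 1515.0, P̄_B = 7.10.
ε = (ΔQ_A/Q̄_A)/(ΔP_B/P̄_B) = (632/1515.0)/(3.14/7.10) ≈ 0.94.

0.94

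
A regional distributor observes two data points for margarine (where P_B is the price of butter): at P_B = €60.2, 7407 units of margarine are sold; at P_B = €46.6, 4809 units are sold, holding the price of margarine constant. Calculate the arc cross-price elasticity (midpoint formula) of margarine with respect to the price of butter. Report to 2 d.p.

ΔQ_A = 4809 − 7407 = -2598; ΔP_B = 46.6 − 60.2 = -13.6.
Midpoints: Q̄_A = 6108.0, P̄_B = 53.40.
ε = (ΔQ_A/Q̄_A)/(ΔP_B/P̄_B) = (-2598/6108.0)/(-13.6/53.40) ≈ 1.67.

1.67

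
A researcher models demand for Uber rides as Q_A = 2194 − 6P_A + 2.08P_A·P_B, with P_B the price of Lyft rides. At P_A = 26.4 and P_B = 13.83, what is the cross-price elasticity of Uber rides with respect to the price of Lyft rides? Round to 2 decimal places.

0.27

At P_A = 26.4 and P_B = 13.83: Q_A = 2795.033.
∂Q_A/∂P_B = 2.08P_A = 2.08(26.4) = 54.9120.
ε = (∂Q_A/∂P_B)(P_B/Q_A) = 54.9120 × (13.83/2795.033) ≈ 0.27.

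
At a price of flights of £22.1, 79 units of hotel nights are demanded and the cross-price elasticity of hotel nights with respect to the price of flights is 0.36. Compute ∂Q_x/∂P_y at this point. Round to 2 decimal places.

1.29

ε = (∂Q_x/∂P_y)·(P_y/Q_x) ⇒ ∂Q_x/∂P_y = ε·Q_x/P_y = 0.36 × 79/22.1 ≈ 1.29.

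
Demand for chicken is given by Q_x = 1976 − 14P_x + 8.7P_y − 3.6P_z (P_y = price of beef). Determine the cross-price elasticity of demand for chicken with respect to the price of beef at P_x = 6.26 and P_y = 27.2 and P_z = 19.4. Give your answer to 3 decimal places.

At P_x = 6.26 and P_y = 27.2 and P_z = 19.4: Q_x = 2055.16.
∂Q_x/∂P_y = 8.7.
ε = (∂Q_x/∂P_y)(P_y/Q_x) = 8.7 × (27.2/2055.16) ≈ 0.115.
Since ε > 0, chicken and beef are substitutes.

0.115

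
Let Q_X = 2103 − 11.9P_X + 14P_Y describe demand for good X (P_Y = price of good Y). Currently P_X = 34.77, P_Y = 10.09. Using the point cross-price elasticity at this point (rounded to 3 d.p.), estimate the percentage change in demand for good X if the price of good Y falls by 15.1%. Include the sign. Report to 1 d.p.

At P_X = 34.77, P_Y = 10.09: Q_X = 1830.497.
∂Q_X/∂P_Y = 14.
ε = (∂Q_X/∂P_Y)(P_Y/Q_X) = 14.0000 × 10.09/1830.497 ≈ 0.077.
%ΔQ_X ≈ ε × %ΔP_Y = 0.077 × (-15.1%) = -1.2%.

-1.2%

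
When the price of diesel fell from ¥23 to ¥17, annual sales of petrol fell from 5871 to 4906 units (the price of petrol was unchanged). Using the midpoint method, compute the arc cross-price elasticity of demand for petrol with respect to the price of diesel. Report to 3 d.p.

0.597

ΔQ_A = 4906 − 5871 = -965; ΔP_B = 17 − 23 = -6.
Midpoints: Q̄_A = 5388.5, P̄_B = 20.00.
ε = (ΔQ_A/Q̄_A)/(ΔP_B/P̄_B) = (-965/5388.5)/(-6/20.00) ≈ 0.597.
ε > 0: petrol and diesel are substitutes.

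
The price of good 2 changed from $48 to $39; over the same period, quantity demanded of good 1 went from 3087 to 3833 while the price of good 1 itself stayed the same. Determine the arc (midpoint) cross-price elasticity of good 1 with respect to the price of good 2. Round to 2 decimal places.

-1.04

ΔQ_1 = 3833 − 3087 = 746; ΔP_2 = 39 − 48 = -9.
Midpoints: Q̄_1 = 3460.0, P̄_2 = 43.50.
ε = (ΔQ_1/Q̄_1)/(ΔP_2/P̄_2) = (746/3460.0)/(-9/43.50) ≈ -1.04.
ε < 0: good 1 and good 2 are complements.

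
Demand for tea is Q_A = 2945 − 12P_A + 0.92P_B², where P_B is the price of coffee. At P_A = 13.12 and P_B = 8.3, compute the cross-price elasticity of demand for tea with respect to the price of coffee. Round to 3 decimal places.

At P_A = 13.12 and P_B = 8.3: Q_A = 2850.939.
∂Q_A/∂P_B = 1.84P_B = 1.84(8.3) = 15.2720.
ε = (∂Q_A/∂P_B)(P_B/Q_A) = 15.2720 × (8.3/2850.939) ≈ 0.044.
ε > 0: substitutes.

0.044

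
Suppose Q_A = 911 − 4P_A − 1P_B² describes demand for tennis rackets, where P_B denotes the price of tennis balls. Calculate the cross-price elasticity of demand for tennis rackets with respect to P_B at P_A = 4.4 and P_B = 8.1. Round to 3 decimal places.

-0.159

At P_A = 4.4 and P_B = 8.1: Q_A = 827.79.
∂Q_A/∂P_B = -2P_B = -2(8.1) = -16.2000.
ε = (∂Q_A/∂P_B)(P_B/Q_A) = -16.2000 × (8.1/827.79) ≈ -0.159.
ε < 0: complements.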